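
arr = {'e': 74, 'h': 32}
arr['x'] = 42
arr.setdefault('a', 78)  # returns 78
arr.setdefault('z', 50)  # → 50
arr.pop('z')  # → 50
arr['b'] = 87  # {'e': 74, 'h': 32, 'x': 42, 'a': 78, 'b': 87}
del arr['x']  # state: {'e': 74, 'h': 32, 'a': 78, 'b': 87}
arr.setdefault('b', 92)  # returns 87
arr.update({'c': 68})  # {'e': 74, 'h': 32, 'a': 78, 'b': 87, 'c': 68}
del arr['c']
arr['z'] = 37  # {'e': 74, 'h': 32, 'a': 78, 'b': 87, 'z': 37}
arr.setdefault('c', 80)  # 80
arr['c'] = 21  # {'e': 74, 'h': 32, 'a': 78, 'b': 87, 'z': 37, 'c': 21}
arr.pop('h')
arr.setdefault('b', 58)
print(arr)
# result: {'e': 74, 'a': 78, 'b': 87, 'z': 37, 'c': 21}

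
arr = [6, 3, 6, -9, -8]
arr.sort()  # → [-9, -8, 3, 6, 6]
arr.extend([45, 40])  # [-9, -8, 3, 6, 6, 45, 40]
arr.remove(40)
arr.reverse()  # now [45, 6, 6, 3, -8, -9]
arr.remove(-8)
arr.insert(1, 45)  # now [45, 45, 6, 6, 3, -9]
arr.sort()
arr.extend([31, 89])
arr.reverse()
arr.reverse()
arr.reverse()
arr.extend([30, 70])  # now [89, 31, 45, 45, 6, 6, 3, -9, 30, 70]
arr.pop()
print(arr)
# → [89, 31, 45, 45, 6, 6, 3, -9, 30]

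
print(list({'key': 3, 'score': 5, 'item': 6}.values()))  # [3, 5, 6]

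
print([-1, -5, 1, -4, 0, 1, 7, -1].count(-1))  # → 2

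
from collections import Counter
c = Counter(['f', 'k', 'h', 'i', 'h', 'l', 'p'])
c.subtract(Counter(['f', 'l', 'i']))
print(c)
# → Counter({'h': 2, 'k': 1, 'p': 1, 'f': 0, 'i': 0, 'l': 0})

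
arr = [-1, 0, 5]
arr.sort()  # [-1, 0, 5]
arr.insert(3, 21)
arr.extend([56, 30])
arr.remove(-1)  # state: [0, 5, 21, 56, 30]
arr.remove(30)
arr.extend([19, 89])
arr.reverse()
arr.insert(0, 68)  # [68, 89, 19, 56, 21, 5, 0]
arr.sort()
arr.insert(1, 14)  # [0, 14, 5, 19, 21, 56, 68, 89]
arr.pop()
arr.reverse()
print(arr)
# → [68, 56, 21, 19, 5, 14, 0]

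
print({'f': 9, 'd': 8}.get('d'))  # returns 8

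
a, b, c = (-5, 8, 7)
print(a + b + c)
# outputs 10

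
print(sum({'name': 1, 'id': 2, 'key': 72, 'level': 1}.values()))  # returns 76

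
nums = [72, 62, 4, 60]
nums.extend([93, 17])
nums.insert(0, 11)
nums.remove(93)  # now [11, 72, 62, 4, 60, 17]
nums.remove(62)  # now [11, 72, 4, 60, 17]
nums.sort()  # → [4, 11, 17, 60, 72]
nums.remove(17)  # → [4, 11, 60, 72]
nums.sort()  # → [4, 11, 60, 72]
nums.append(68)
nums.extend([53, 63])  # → [4, 11, 60, 72, 68, 53, 63]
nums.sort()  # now [4, 11, 53, 60, 63, 68, 72]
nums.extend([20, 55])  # [4, 11, 53, 60, 63, 68, 72, 20, 55]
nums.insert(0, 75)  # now [75, 4, 11, 53, 60, 63, 68, 72, 20, 55]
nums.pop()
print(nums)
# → [75, 4, 11, 53, 60, 63, 68, 72, 20]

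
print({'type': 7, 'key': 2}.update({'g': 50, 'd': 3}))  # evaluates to None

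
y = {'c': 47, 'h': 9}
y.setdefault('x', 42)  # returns 42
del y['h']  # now {'c': 47, 'x': 42}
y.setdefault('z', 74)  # 74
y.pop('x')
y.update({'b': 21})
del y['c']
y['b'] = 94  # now {'z': 74, 'b': 94}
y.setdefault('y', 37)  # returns 37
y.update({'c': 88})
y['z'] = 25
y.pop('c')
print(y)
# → {'z': 25, 'b': 94, 'y': 37}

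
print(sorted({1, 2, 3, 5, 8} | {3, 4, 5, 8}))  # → [1, 2, 3, 4, 5, 8]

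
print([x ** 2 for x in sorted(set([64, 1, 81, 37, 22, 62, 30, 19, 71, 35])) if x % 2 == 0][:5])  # [484, 900, 3844, 4096]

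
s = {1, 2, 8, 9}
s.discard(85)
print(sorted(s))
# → [1, 2, 8, 9]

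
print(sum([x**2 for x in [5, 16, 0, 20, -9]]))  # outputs 762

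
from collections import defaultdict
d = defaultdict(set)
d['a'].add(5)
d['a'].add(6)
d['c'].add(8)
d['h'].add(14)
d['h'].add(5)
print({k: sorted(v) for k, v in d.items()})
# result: {'a': [5, 6], 'c': [8], 'h': [5, 14]}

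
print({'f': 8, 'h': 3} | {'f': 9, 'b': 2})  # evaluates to {'f': 9, 'h': 3, 'b': 2}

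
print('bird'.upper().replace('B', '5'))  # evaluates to 5IRD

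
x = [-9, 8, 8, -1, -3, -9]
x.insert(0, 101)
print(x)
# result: [101, -9, 8, 8, -1, -3, -9]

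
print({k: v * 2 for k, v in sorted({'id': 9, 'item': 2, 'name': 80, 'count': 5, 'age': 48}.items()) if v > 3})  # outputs {'age': 96, 'count': 10, 'id': 18, 'name': 160}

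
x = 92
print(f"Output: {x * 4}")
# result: Output: 368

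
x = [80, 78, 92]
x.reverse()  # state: [92, 78, 80]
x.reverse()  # [80, 78, 92]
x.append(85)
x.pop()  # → 85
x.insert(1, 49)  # [80, 49, 78, 92]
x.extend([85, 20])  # [80, 49, 78, 92, 85, 20]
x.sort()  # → [20, 49, 78, 80, 85, 92]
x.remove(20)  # [49, 78, 80, 85, 92]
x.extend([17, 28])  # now [49, 78, 80, 85, 92, 17, 28]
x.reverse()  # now [28, 17, 92, 85, 80, 78, 49]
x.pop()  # 49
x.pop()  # 78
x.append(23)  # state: [28, 17, 92, 85, 80, 23]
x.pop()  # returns 23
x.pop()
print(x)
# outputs [28, 17, 92, 85]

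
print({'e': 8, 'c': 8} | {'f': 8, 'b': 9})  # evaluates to {'e': 8, 'c': 8, 'f': 8, 'b': 9}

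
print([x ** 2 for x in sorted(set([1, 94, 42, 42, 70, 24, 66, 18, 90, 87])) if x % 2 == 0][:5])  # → [324, 576, 1764, 4356, 4900]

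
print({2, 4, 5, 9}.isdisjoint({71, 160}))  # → True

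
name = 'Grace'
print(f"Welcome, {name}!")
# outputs Welcome, Grace!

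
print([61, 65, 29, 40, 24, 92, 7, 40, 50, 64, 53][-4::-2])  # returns [40, 92, 40, 65]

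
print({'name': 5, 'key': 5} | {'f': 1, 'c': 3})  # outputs {'name': 5, 'key': 5, 'f': 1, 'c': 3}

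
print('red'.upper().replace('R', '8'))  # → 8ED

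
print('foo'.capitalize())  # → Foo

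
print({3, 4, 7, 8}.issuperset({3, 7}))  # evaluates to True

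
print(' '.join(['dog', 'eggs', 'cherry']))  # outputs dog eggs cherry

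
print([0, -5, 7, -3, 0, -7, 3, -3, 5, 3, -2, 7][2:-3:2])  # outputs [7, 0, 3, 5]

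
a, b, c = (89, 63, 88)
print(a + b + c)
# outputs 240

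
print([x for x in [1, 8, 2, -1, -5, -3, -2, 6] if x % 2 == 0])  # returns [8, 2, -2, 6]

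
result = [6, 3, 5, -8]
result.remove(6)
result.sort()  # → [-8, 3, 5]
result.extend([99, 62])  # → [-8, 3, 5, 99, 62]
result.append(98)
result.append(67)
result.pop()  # 67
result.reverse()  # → [98, 62, 99, 5, 3, -8]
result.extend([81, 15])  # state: [98, 62, 99, 5, 3, -8, 81, 15]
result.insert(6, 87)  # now [98, 62, 99, 5, 3, -8, 87, 81, 15]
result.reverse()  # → [15, 81, 87, -8, 3, 5, 99, 62, 98]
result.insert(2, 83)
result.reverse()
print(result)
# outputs [98, 62, 99, 5, 3, -8, 87, 83, 81, 15]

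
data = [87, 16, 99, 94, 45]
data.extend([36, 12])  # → [87, 16, 99, 94, 45, 36, 12]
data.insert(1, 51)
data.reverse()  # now [12, 36, 45, 94, 99, 16, 51, 87]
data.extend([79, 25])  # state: [12, 36, 45, 94, 99, 16, 51, 87, 79, 25]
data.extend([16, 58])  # [12, 36, 45, 94, 99, 16, 51, 87, 79, 25, 16, 58]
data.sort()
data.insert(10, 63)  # [12, 16, 16, 25, 36, 45, 51, 58, 79, 87, 63, 94, 99]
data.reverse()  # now [99, 94, 63, 87, 79, 58, 51, 45, 36, 25, 16, 16, 12]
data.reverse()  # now [12, 16, 16, 25, 36, 45, 51, 58, 79, 87, 63, 94, 99]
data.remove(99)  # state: [12, 16, 16, 25, 36, 45, 51, 58, 79, 87, 63, 94]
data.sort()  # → [12, 16, 16, 25, 36, 45, 51, 58, 63, 79, 87, 94]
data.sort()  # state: [12, 16, 16, 25, 36, 45, 51, 58, 63, 79, 87, 94]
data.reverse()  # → [94, 87, 79, 63, 58, 51, 45, 36, 25, 16, 16, 12]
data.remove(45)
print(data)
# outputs [94, 87, 79, 63, 58, 51, 36, 25, 16, 16, 12]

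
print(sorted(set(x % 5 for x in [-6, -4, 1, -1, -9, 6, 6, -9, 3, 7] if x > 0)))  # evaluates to [1, 2, 3]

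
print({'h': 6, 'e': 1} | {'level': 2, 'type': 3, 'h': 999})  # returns {'h': 999, 'e': 1, 'level': 2, 'type': 3}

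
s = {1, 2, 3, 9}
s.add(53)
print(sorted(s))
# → [1, 2, 3, 9, 53]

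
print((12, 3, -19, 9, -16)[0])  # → 12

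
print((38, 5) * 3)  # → (38, 5, 38, 5, 38, 5)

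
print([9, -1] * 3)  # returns [9, -1, 9, -1, 9, -1]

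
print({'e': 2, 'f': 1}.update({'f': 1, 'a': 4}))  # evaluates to None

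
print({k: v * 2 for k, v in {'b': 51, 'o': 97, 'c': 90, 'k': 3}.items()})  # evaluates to {'b': 102, 'o': 194, 'c': 180, 'k': 6}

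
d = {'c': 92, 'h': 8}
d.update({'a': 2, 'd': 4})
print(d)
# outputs {'c': 92, 'h': 8, 'a': 2, 'd': 4}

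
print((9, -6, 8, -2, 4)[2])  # 8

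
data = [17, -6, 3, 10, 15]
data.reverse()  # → [15, 10, 3, -6, 17]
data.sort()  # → [-6, 3, 10, 15, 17]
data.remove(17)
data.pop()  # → 15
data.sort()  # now [-6, 3, 10]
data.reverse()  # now [10, 3, -6]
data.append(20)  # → [10, 3, -6, 20]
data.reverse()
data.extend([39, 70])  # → [20, -6, 3, 10, 39, 70]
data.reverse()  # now [70, 39, 10, 3, -6, 20]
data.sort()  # [-6, 3, 10, 20, 39, 70]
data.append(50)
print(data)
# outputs [-6, 3, 10, 20, 39, 70, 50]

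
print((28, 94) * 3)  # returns (28, 94, 28, 94, 28, 94)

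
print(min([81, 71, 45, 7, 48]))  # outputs 7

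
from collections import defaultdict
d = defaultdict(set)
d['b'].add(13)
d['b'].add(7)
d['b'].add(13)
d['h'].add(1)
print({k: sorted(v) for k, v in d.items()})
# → {'b': [7, 13], 'h': [1]}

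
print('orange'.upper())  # ORANGE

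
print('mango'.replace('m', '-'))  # -ango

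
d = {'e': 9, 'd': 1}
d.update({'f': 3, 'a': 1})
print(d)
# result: {'e': 9, 'd': 1, 'f': 3, 'a': 1}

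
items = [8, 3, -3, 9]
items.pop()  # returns 9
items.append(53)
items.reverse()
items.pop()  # 8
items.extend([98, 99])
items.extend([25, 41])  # [53, -3, 3, 98, 99, 25, 41]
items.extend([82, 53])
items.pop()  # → 53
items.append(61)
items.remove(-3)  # [53, 3, 98, 99, 25, 41, 82, 61]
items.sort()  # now [3, 25, 41, 53, 61, 82, 98, 99]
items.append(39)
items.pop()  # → 39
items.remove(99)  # [3, 25, 41, 53, 61, 82, 98]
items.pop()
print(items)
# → [3, 25, 41, 53, 61, 82]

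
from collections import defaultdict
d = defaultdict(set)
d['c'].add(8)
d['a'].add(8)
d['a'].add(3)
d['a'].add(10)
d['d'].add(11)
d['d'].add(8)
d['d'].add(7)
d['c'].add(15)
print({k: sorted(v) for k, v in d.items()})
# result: {'c': [8, 15], 'a': [3, 8, 10], 'd': [7, 8, 11]}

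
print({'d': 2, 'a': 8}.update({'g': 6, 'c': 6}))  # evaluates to None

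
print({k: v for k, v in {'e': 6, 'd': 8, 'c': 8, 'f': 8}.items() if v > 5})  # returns {'e': 6, 'd': 8, 'c': 8, 'f': 8}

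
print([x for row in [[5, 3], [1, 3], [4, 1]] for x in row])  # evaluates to [5, 3, 1, 3, 4, 1]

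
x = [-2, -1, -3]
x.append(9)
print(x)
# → [-2, -1, -3, 9]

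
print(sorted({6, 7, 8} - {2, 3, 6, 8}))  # [7]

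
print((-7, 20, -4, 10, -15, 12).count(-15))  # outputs 1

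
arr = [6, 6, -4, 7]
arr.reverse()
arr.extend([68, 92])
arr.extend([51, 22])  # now [7, -4, 6, 6, 68, 92, 51, 22]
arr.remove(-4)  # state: [7, 6, 6, 68, 92, 51, 22]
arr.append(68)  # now [7, 6, 6, 68, 92, 51, 22, 68]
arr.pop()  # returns 68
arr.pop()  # 22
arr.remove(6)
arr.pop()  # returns 51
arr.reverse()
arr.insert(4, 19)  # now [92, 68, 6, 7, 19]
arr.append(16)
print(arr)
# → [92, 68, 6, 7, 19, 16]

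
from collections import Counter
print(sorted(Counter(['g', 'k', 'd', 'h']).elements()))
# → ['d', 'g', 'h', 'k']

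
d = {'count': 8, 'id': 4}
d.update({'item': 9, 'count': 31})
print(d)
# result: {'count': 31, 'id': 4, 'item': 9}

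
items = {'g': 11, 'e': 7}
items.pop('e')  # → 7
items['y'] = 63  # {'g': 11, 'y': 63}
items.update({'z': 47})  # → {'g': 11, 'y': 63, 'z': 47}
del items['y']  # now {'g': 11, 'z': 47}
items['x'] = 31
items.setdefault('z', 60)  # 47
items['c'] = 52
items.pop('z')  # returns 47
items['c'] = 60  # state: {'g': 11, 'x': 31, 'c': 60}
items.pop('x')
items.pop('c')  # 60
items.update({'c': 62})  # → {'g': 11, 'c': 62}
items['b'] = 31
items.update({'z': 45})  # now {'g': 11, 'c': 62, 'b': 31, 'z': 45}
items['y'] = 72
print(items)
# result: {'g': 11, 'c': 62, 'b': 31, 'z': 45, 'y': 72}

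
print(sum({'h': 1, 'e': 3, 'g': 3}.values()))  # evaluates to 7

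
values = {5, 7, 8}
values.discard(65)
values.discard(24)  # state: {5, 7, 8}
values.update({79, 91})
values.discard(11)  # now {5, 7, 8, 79, 91}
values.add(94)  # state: {5, 7, 8, 79, 91, 94}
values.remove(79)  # {5, 7, 8, 91, 94}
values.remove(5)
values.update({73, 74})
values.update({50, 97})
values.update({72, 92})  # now {7, 8, 50, 72, 73, 74, 91, 92, 94, 97}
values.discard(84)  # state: {7, 8, 50, 72, 73, 74, 91, 92, 94, 97}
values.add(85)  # {7, 8, 50, 72, 73, 74, 85, 91, 92, 94, 97}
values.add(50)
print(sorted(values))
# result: [7, 8, 50, 72, 73, 74, 85, 91, 92, 94, 97]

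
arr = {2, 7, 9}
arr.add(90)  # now {2, 7, 9, 90}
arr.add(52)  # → {2, 7, 9, 52, 90}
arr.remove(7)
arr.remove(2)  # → {9, 52, 90}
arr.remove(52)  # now {9, 90}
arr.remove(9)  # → {90}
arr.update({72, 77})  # {72, 77, 90}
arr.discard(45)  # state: {72, 77, 90}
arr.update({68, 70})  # {68, 70, 72, 77, 90}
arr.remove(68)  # {70, 72, 77, 90}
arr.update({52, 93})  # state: {52, 70, 72, 77, 90, 93}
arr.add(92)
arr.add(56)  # {52, 56, 70, 72, 77, 90, 92, 93}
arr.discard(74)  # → {52, 56, 70, 72, 77, 90, 92, 93}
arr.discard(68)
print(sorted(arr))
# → [52, 56, 70, 72, 77, 90, 92, 93]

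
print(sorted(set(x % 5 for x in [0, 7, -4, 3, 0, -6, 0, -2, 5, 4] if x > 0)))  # [0, 2, 3, 4]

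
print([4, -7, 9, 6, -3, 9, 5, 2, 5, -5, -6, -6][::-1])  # [-6, -6, -5, 5, 2, 5, 9, -3, 6, 9, -7, 4]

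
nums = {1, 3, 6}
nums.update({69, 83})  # {1, 3, 6, 69, 83}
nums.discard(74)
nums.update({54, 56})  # {1, 3, 6, 54, 56, 69, 83}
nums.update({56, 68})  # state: {1, 3, 6, 54, 56, 68, 69, 83}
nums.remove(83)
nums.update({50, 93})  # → {1, 3, 6, 50, 54, 56, 68, 69, 93}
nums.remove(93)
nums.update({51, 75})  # {1, 3, 6, 50, 51, 54, 56, 68, 69, 75}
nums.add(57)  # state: {1, 3, 6, 50, 51, 54, 56, 57, 68, 69, 75}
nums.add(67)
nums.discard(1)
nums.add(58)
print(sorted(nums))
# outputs [3, 6, 50, 51, 54, 56, 57, 58, 67, 68, 69, 75]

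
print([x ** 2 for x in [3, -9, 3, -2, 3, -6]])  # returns [9, 81, 9, 4, 9, 36]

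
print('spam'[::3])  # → sm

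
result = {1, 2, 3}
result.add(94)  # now {1, 2, 3, 94}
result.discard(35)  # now {1, 2, 3, 94}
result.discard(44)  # {1, 2, 3, 94}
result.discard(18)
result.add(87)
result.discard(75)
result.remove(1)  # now {2, 3, 87, 94}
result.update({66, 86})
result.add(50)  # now {2, 3, 50, 66, 86, 87, 94}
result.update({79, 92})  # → {2, 3, 50, 66, 79, 86, 87, 92, 94}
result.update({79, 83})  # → {2, 3, 50, 66, 79, 83, 86, 87, 92, 94}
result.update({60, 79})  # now {2, 3, 50, 60, 66, 79, 83, 86, 87, 92, 94}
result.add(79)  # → {2, 3, 50, 60, 66, 79, 83, 86, 87, 92, 94}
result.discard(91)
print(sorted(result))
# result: [2, 3, 50, 60, 66, 79, 83, 86, 87, 92, 94]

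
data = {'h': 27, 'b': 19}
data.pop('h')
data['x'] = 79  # {'b': 19, 'x': 79}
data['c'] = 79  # {'b': 19, 'x': 79, 'c': 79}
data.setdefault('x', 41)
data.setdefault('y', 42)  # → 42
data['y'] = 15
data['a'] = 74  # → {'b': 19, 'x': 79, 'c': 79, 'y': 15, 'a': 74}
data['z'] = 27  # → {'b': 19, 'x': 79, 'c': 79, 'y': 15, 'a': 74, 'z': 27}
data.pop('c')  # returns 79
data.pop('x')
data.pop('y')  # 15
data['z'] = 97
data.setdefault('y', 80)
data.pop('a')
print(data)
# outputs {'b': 19, 'z': 97, 'y': 80}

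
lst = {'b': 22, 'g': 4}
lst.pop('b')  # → 22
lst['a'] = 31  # {'g': 4, 'a': 31}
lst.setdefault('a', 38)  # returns 31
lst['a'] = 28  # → {'g': 4, 'a': 28}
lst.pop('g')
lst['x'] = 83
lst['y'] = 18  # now {'a': 28, 'x': 83, 'y': 18}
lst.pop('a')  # 28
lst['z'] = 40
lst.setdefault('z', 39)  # 40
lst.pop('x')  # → 83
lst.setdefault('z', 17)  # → 40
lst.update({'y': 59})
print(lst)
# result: {'y': 59, 'z': 40}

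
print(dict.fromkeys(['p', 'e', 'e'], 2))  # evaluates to {'p': 2, 'e': 2}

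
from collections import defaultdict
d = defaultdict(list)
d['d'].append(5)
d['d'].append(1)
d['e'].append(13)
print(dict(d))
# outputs {'d': [5, 1], 'e': [13]}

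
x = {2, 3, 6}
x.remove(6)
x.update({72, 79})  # {2, 3, 72, 79}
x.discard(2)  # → {3, 72, 79}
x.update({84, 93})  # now {3, 72, 79, 84, 93}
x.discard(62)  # {3, 72, 79, 84, 93}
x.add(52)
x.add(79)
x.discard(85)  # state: {3, 52, 72, 79, 84, 93}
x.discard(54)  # {3, 52, 72, 79, 84, 93}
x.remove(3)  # {52, 72, 79, 84, 93}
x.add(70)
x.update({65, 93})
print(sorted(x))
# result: [52, 65, 70, 72, 79, 84, 93]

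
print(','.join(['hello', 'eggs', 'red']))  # hello,eggs,red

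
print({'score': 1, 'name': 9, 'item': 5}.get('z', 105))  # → 105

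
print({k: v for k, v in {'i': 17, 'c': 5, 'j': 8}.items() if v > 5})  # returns {'i': 17, 'j': 8}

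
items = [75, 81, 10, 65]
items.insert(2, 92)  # [75, 81, 92, 10, 65]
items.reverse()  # [65, 10, 92, 81, 75]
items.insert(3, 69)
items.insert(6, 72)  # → [65, 10, 92, 69, 81, 75, 72]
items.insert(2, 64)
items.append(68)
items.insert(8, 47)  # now [65, 10, 64, 92, 69, 81, 75, 72, 47, 68]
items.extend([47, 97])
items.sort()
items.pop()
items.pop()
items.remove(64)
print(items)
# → [10, 47, 47, 65, 68, 69, 72, 75, 81]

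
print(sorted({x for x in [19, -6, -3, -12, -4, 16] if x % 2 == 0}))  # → [-12, -6, -4, 16]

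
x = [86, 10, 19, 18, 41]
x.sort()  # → [10, 18, 19, 41, 86]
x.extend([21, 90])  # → [10, 18, 19, 41, 86, 21, 90]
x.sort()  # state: [10, 18, 19, 21, 41, 86, 90]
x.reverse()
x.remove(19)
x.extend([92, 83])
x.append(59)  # [90, 86, 41, 21, 18, 10, 92, 83, 59]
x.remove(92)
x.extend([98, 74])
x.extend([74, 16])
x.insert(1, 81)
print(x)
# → [90, 81, 86, 41, 21, 18, 10, 83, 59, 98, 74, 74, 16]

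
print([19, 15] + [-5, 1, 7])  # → [19, 15, -5, 1, 7]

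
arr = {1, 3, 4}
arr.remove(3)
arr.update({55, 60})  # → {1, 4, 55, 60}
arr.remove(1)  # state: {4, 55, 60}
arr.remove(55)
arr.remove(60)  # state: {4}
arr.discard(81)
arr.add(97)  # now {4, 97}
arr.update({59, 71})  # {4, 59, 71, 97}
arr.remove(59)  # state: {4, 71, 97}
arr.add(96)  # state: {4, 71, 96, 97}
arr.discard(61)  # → {4, 71, 96, 97}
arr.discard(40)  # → {4, 71, 96, 97}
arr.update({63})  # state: {4, 63, 71, 96, 97}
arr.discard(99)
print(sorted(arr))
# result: [4, 63, 71, 96, 97]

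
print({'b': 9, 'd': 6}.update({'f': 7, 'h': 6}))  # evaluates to None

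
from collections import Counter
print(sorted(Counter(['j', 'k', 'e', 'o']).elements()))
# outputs ['e', 'j', 'k', 'o']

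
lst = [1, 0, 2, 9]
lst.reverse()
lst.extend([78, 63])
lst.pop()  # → 63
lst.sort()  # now [0, 1, 2, 9, 78]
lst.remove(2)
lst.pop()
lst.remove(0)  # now [1, 9]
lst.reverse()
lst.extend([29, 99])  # [9, 1, 29, 99]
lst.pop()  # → 99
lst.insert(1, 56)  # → [9, 56, 1, 29]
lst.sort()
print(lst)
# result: [1, 9, 29, 56]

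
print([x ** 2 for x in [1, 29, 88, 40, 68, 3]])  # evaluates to [1, 841, 7744, 1600, 4624, 9]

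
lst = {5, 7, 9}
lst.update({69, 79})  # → {5, 7, 9, 69, 79}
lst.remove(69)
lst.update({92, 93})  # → {5, 7, 9, 79, 92, 93}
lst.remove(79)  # {5, 7, 9, 92, 93}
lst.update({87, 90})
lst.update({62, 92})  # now {5, 7, 9, 62, 87, 90, 92, 93}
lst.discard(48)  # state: {5, 7, 9, 62, 87, 90, 92, 93}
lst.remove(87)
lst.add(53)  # {5, 7, 9, 53, 62, 90, 92, 93}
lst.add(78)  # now {5, 7, 9, 53, 62, 78, 90, 92, 93}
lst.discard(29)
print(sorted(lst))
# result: [5, 7, 9, 53, 62, 78, 90, 92, 93]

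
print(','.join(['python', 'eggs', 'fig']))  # python,eggs,fig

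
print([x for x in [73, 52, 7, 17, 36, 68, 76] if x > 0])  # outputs [73, 52, 7, 17, 36, 68, 76]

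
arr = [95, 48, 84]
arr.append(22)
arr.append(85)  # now [95, 48, 84, 22, 85]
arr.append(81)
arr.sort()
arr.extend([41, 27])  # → [22, 48, 81, 84, 85, 95, 41, 27]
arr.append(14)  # [22, 48, 81, 84, 85, 95, 41, 27, 14]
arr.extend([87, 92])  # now [22, 48, 81, 84, 85, 95, 41, 27, 14, 87, 92]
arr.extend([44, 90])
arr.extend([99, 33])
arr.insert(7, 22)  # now [22, 48, 81, 84, 85, 95, 41, 22, 27, 14, 87, 92, 44, 90, 99, 33]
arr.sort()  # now [14, 22, 22, 27, 33, 41, 44, 48, 81, 84, 85, 87, 90, 92, 95, 99]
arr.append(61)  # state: [14, 22, 22, 27, 33, 41, 44, 48, 81, 84, 85, 87, 90, 92, 95, 99, 61]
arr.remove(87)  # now [14, 22, 22, 27, 33, 41, 44, 48, 81, 84, 85, 90, 92, 95, 99, 61]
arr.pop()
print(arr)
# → [14, 22, 22, 27, 33, 41, 44, 48, 81, 84, 85, 90, 92, 95, 99]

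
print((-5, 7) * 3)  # (-5, 7, -5, 7, -5, 7)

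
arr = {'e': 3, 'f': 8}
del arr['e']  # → {'f': 8}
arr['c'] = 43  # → {'f': 8, 'c': 43}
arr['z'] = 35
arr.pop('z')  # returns 35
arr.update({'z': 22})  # {'f': 8, 'c': 43, 'z': 22}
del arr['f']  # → {'c': 43, 'z': 22}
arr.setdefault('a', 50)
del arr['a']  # {'c': 43, 'z': 22}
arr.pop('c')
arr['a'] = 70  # {'z': 22, 'a': 70}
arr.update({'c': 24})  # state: {'z': 22, 'a': 70, 'c': 24}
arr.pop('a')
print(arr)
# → {'z': 22, 'c': 24}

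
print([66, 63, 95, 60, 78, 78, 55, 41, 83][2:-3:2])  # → [95, 78]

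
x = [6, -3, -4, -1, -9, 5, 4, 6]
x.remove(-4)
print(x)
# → [6, -3, -1, -9, 5, 4, 6]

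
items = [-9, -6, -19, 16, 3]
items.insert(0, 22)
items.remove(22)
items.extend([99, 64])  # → [-9, -6, -19, 16, 3, 99, 64]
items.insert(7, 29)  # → [-9, -6, -19, 16, 3, 99, 64, 29]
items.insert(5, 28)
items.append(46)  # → [-9, -6, -19, 16, 3, 28, 99, 64, 29, 46]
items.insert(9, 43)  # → [-9, -6, -19, 16, 3, 28, 99, 64, 29, 43, 46]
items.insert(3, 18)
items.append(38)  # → [-9, -6, -19, 18, 16, 3, 28, 99, 64, 29, 43, 46, 38]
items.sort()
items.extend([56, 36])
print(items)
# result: [-19, -9, -6, 3, 16, 18, 28, 29, 38, 43, 46, 64, 99, 56, 36]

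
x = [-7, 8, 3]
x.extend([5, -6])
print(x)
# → [-7, 8, 3, 5, -6]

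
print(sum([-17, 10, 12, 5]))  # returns 10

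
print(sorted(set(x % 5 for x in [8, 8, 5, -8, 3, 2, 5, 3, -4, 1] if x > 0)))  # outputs [0, 1, 2, 3]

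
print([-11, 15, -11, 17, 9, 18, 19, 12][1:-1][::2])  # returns [15, 17, 18]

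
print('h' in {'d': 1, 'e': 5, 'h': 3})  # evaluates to True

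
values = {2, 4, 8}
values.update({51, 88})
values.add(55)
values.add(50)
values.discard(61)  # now {2, 4, 8, 50, 51, 55, 88}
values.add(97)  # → {2, 4, 8, 50, 51, 55, 88, 97}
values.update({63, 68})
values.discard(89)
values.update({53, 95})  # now {2, 4, 8, 50, 51, 53, 55, 63, 68, 88, 95, 97}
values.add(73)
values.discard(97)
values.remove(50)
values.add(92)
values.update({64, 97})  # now {2, 4, 8, 51, 53, 55, 63, 64, 68, 73, 88, 92, 95, 97}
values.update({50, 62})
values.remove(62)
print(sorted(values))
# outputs [2, 4, 8, 50, 51, 53, 55, 63, 64, 68, 73, 88, 92, 95, 97]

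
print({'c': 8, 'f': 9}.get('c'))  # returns 8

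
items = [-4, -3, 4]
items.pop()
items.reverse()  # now [-3, -4]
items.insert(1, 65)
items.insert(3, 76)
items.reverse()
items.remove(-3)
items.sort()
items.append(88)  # [-4, 65, 76, 88]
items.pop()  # 88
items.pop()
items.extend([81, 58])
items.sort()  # [-4, 58, 65, 81]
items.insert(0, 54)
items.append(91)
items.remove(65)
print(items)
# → [54, -4, 58, 81, 91]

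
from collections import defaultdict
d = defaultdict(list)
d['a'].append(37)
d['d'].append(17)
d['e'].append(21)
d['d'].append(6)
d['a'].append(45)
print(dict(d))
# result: {'a': [37, 45], 'd': [17, 6], 'e': [21]}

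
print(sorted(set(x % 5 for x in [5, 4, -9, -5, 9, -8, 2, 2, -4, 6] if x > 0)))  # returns [0, 1, 2, 4]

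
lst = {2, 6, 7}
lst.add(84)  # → {2, 6, 7, 84}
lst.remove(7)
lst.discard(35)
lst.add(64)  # {2, 6, 64, 84}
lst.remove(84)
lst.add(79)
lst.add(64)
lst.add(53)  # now {2, 6, 53, 64, 79}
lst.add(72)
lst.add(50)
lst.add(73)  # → {2, 6, 50, 53, 64, 72, 73, 79}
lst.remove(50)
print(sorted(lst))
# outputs [2, 6, 53, 64, 72, 73, 79]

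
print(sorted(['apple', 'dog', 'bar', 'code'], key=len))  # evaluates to ['dog', 'bar', 'code', 'apple']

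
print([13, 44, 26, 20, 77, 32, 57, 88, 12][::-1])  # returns [12, 88, 57, 32, 77, 20, 26, 44, 13]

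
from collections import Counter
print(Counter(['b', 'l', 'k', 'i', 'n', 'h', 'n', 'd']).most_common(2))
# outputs [('n', 2), ('b', 1)]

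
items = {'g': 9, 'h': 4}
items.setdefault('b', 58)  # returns 58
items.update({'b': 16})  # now {'g': 9, 'h': 4, 'b': 16}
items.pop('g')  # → 9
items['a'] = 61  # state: {'h': 4, 'b': 16, 'a': 61}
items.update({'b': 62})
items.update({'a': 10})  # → {'h': 4, 'b': 62, 'a': 10}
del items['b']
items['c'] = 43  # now {'h': 4, 'a': 10, 'c': 43}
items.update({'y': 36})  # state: {'h': 4, 'a': 10, 'c': 43, 'y': 36}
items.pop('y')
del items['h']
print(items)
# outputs {'a': 10, 'c': 43}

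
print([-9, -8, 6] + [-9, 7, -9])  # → [-9, -8, 6, -9, 7, -9]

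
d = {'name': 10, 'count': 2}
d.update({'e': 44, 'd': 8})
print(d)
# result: {'name': 10, 'count': 2, 'e': 44, 'd': 8}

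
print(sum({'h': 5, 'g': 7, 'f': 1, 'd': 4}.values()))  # 17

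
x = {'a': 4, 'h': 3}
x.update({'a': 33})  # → {'a': 33, 'h': 3}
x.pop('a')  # 33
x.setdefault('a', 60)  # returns 60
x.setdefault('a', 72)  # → 60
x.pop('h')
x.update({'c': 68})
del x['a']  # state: {'c': 68}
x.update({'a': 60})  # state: {'c': 68, 'a': 60}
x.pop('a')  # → 60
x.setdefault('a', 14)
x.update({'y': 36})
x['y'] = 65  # {'c': 68, 'a': 14, 'y': 65}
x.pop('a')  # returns 14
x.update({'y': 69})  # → {'c': 68, 'y': 69}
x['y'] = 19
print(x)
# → {'c': 68, 'y': 19}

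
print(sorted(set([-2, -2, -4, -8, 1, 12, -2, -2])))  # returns [-8, -4, -2, 1, 12]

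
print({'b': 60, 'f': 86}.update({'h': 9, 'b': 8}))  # None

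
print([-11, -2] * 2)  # [-11, -2, -11, -2]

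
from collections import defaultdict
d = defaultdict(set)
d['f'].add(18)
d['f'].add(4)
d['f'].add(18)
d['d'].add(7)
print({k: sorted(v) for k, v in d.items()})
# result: {'f': [4, 18], 'd': [7]}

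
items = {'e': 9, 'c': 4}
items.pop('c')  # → 4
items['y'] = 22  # {'e': 9, 'y': 22}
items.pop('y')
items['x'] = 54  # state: {'e': 9, 'x': 54}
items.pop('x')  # 54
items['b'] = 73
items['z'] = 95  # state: {'e': 9, 'b': 73, 'z': 95}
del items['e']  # {'b': 73, 'z': 95}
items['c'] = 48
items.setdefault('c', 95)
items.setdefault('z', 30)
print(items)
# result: {'b': 73, 'z': 95, 'c': 48}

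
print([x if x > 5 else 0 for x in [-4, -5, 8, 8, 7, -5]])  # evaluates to [0, 0, 8, 8, 7, 0]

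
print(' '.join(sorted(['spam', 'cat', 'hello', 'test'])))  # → cat hello spam test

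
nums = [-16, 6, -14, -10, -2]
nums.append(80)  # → [-16, 6, -14, -10, -2, 80]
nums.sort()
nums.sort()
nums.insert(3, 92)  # [-16, -14, -10, 92, -2, 6, 80]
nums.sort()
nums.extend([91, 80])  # [-16, -14, -10, -2, 6, 80, 92, 91, 80]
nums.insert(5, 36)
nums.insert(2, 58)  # [-16, -14, 58, -10, -2, 6, 36, 80, 92, 91, 80]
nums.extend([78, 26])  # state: [-16, -14, 58, -10, -2, 6, 36, 80, 92, 91, 80, 78, 26]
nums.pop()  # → 26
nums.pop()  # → 78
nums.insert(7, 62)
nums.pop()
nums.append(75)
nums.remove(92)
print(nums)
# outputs [-16, -14, 58, -10, -2, 6, 36, 62, 80, 91, 75]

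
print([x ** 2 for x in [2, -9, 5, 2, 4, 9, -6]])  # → [4, 81, 25, 4, 16, 81, 36]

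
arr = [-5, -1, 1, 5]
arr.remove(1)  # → [-5, -1, 5]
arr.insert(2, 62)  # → [-5, -1, 62, 5]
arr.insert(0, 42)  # [42, -5, -1, 62, 5]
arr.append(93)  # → [42, -5, -1, 62, 5, 93]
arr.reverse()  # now [93, 5, 62, -1, -5, 42]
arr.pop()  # 42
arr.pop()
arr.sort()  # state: [-1, 5, 62, 93]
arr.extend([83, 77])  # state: [-1, 5, 62, 93, 83, 77]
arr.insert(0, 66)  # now [66, -1, 5, 62, 93, 83, 77]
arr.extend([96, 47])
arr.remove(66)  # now [-1, 5, 62, 93, 83, 77, 96, 47]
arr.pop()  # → 47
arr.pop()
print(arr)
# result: [-1, 5, 62, 93, 83, 77]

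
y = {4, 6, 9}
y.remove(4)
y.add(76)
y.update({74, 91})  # {6, 9, 74, 76, 91}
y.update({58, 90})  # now {6, 9, 58, 74, 76, 90, 91}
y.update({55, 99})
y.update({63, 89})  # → {6, 9, 55, 58, 63, 74, 76, 89, 90, 91, 99}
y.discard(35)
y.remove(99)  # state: {6, 9, 55, 58, 63, 74, 76, 89, 90, 91}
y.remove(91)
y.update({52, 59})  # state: {6, 9, 52, 55, 58, 59, 63, 74, 76, 89, 90}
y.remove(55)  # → {6, 9, 52, 58, 59, 63, 74, 76, 89, 90}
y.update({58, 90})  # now {6, 9, 52, 58, 59, 63, 74, 76, 89, 90}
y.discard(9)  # {6, 52, 58, 59, 63, 74, 76, 89, 90}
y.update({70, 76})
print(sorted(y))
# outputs [6, 52, 58, 59, 63, 70, 74, 76, 89, 90]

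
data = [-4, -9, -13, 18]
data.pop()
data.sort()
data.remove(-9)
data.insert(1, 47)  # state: [-13, 47, -4]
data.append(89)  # [-13, 47, -4, 89]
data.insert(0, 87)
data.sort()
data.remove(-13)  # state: [-4, 47, 87, 89]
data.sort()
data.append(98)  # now [-4, 47, 87, 89, 98]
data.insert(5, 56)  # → [-4, 47, 87, 89, 98, 56]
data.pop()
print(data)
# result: [-4, 47, 87, 89, 98]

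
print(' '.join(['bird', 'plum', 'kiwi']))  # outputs bird plum kiwi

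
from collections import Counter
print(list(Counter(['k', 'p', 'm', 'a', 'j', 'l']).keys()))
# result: ['k', 'p', 'm', 'a', 'j', 'l']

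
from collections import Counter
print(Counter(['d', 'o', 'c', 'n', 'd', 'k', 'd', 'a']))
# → Counter({'d': 3, 'o': 1, 'c': 1, 'n': 1, 'k': 1, 'a': 1})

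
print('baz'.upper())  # BAZ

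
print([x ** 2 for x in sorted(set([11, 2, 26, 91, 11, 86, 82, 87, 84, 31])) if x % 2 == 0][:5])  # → [4, 676, 6724, 7056, 7396]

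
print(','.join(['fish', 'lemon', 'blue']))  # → fish,lemon,blue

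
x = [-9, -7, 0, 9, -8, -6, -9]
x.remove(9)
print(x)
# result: [-9, -7, 0, -8, -6, -9]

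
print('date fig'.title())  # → Date Fig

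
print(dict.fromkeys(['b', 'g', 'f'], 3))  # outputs {'b': 3, 'g': 3, 'f': 3}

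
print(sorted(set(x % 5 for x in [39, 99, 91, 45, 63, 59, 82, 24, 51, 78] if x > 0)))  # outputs [0, 1, 2, 3, 4]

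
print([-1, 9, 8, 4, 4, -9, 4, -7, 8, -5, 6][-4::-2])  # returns [-7, -9, 4, 9]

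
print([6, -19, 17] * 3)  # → [6, -19, 17, 6, -19, 17, 6, -19, 17]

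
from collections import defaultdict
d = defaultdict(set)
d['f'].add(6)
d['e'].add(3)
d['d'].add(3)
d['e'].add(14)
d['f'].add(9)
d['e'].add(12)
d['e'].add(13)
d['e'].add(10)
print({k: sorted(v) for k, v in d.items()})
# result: {'f': [6, 9], 'e': [3, 10, 12, 13, 14], 'd': [3]}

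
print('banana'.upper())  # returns BANANA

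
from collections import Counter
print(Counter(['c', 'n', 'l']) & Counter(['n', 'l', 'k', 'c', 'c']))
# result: Counter({'c': 1, 'n': 1, 'l': 1})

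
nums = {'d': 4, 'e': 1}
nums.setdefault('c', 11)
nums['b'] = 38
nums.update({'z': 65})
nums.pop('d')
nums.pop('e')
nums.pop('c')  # 11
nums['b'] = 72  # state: {'b': 72, 'z': 65}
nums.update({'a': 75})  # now {'b': 72, 'z': 65, 'a': 75}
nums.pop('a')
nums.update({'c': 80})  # {'b': 72, 'z': 65, 'c': 80}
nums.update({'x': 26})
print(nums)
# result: {'b': 72, 'z': 65, 'c': 80, 'x': 26}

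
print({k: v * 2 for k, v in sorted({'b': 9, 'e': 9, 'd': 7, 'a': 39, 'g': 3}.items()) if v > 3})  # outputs {'a': 78, 'b': 18, 'd': 14, 'e': 18}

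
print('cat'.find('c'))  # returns 0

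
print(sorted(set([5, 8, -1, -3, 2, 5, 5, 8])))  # [-3, -1, 2, 5, 8]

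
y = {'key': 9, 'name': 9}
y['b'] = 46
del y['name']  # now {'key': 9, 'b': 46}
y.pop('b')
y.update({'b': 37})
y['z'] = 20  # {'key': 9, 'b': 37, 'z': 20}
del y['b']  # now {'key': 9, 'z': 20}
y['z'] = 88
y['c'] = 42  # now {'key': 9, 'z': 88, 'c': 42}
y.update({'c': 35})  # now {'key': 9, 'z': 88, 'c': 35}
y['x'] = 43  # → {'key': 9, 'z': 88, 'c': 35, 'x': 43}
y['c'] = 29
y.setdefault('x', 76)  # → 43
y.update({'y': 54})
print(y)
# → {'key': 9, 'z': 88, 'c': 29, 'x': 43, 'y': 54}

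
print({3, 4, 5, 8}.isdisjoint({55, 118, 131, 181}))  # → True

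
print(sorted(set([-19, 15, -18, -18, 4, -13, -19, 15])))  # [-19, -18, -13, 4, 15]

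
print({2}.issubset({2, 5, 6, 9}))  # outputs True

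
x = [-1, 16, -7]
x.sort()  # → [-7, -1, 16]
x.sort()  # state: [-7, -1, 16]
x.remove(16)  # [-7, -1]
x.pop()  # -1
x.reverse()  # [-7]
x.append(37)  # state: [-7, 37]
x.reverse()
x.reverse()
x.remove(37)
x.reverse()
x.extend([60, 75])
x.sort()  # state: [-7, 60, 75]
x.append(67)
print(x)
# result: [-7, 60, 75, 67]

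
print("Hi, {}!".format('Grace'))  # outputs Hi, Grace!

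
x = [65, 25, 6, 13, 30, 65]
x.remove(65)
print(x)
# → [25, 6, 13, 30, 65]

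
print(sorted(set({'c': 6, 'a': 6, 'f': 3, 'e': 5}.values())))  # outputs [3, 5, 6]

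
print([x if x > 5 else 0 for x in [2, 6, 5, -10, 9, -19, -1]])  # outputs [0, 6, 0, 0, 9, 0, 0]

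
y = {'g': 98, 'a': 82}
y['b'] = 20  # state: {'g': 98, 'a': 82, 'b': 20}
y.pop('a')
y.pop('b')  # 20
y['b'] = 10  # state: {'g': 98, 'b': 10}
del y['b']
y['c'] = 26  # {'g': 98, 'c': 26}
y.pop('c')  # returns 26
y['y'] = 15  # {'g': 98, 'y': 15}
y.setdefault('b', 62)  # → 62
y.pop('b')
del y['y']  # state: {'g': 98}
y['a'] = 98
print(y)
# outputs {'g': 98, 'a': 98}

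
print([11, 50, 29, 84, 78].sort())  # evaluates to None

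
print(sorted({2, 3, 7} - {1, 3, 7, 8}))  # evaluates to [2]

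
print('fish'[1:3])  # is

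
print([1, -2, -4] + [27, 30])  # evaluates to [1, -2, -4, 27, 30]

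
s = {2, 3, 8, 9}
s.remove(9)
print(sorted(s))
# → [2, 3, 8]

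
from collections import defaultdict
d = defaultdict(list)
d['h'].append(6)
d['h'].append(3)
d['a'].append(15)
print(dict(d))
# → {'h': [6, 3], 'a': [15]}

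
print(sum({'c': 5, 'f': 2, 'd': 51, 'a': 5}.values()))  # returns 63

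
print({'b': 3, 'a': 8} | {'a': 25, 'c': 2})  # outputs {'b': 3, 'a': 25, 'c': 2}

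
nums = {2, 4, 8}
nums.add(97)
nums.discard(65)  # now {2, 4, 8, 97}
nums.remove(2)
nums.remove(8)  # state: {4, 97}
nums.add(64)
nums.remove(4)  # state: {64, 97}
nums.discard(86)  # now {64, 97}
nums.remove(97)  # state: {64}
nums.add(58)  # {58, 64}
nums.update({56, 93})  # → {56, 58, 64, 93}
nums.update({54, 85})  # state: {54, 56, 58, 64, 85, 93}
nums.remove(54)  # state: {56, 58, 64, 85, 93}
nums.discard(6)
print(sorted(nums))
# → [56, 58, 64, 85, 93]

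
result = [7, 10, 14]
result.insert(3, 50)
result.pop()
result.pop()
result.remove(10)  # [7]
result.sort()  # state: [7]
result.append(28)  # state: [7, 28]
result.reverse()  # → [28, 7]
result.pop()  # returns 7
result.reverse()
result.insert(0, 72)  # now [72, 28]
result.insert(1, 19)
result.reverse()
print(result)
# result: [28, 19, 72]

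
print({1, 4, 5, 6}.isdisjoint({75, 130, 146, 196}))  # True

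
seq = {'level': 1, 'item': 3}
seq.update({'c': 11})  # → {'level': 1, 'item': 3, 'c': 11}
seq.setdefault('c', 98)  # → 11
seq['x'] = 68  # {'level': 1, 'item': 3, 'c': 11, 'x': 68}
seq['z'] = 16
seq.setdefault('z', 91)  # 16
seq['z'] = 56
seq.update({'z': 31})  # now {'level': 1, 'item': 3, 'c': 11, 'x': 68, 'z': 31}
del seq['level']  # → {'item': 3, 'c': 11, 'x': 68, 'z': 31}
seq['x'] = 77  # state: {'item': 3, 'c': 11, 'x': 77, 'z': 31}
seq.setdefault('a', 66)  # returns 66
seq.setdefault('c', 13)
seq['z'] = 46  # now {'item': 3, 'c': 11, 'x': 77, 'z': 46, 'a': 66}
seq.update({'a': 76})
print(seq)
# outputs {'item': 3, 'c': 11, 'x': 77, 'z': 46, 'a': 76}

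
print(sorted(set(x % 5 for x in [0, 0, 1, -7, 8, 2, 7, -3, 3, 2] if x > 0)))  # [1, 2, 3]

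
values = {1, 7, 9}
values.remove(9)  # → {1, 7}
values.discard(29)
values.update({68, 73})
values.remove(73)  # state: {1, 7, 68}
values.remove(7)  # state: {1, 68}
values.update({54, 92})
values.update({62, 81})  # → {1, 54, 62, 68, 81, 92}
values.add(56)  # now {1, 54, 56, 62, 68, 81, 92}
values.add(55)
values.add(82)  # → {1, 54, 55, 56, 62, 68, 81, 82, 92}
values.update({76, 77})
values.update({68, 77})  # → {1, 54, 55, 56, 62, 68, 76, 77, 81, 82, 92}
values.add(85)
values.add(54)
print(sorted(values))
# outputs [1, 54, 55, 56, 62, 68, 76, 77, 81, 82, 85, 92]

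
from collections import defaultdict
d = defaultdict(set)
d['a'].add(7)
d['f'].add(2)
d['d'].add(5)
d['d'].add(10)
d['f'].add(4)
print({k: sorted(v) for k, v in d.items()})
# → {'a': [7], 'f': [2, 4], 'd': [5, 10]}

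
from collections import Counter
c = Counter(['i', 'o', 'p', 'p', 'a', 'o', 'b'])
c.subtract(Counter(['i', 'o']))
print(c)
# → Counter({'p': 2, 'o': 1, 'a': 1, 'b': 1, 'i': 0})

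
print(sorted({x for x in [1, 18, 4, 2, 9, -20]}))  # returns [-20, 1, 2, 4, 9, 18]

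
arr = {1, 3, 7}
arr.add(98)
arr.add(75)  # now {1, 3, 7, 75, 98}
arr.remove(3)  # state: {1, 7, 75, 98}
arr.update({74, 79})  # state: {1, 7, 74, 75, 79, 98}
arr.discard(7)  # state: {1, 74, 75, 79, 98}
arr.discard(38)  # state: {1, 74, 75, 79, 98}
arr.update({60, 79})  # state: {1, 60, 74, 75, 79, 98}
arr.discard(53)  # {1, 60, 74, 75, 79, 98}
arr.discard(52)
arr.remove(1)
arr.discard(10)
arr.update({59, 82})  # {59, 60, 74, 75, 79, 82, 98}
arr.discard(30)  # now {59, 60, 74, 75, 79, 82, 98}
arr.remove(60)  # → {59, 74, 75, 79, 82, 98}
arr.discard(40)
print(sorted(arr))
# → [59, 74, 75, 79, 82, 98]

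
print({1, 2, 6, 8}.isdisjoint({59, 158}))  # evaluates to True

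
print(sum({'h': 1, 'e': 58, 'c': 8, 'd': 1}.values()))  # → 68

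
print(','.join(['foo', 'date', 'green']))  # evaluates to foo,date,green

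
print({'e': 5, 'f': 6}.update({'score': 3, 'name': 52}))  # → None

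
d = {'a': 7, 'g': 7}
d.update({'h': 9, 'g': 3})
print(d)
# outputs {'a': 7, 'g': 3, 'h': 9}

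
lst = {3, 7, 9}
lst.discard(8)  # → {3, 7, 9}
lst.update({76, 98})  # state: {3, 7, 9, 76, 98}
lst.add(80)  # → {3, 7, 9, 76, 80, 98}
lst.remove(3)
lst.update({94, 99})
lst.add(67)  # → {7, 9, 67, 76, 80, 94, 98, 99}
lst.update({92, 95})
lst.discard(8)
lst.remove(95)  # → {7, 9, 67, 76, 80, 92, 94, 98, 99}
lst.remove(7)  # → {9, 67, 76, 80, 92, 94, 98, 99}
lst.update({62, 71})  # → {9, 62, 67, 71, 76, 80, 92, 94, 98, 99}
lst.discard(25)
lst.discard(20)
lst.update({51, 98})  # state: {9, 51, 62, 67, 71, 76, 80, 92, 94, 98, 99}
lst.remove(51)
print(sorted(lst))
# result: [9, 62, 67, 71, 76, 80, 92, 94, 98, 99]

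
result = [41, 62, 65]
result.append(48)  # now [41, 62, 65, 48]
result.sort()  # [41, 48, 62, 65]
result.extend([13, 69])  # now [41, 48, 62, 65, 13, 69]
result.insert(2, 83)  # [41, 48, 83, 62, 65, 13, 69]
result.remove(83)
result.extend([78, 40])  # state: [41, 48, 62, 65, 13, 69, 78, 40]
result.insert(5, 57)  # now [41, 48, 62, 65, 13, 57, 69, 78, 40]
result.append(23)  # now [41, 48, 62, 65, 13, 57, 69, 78, 40, 23]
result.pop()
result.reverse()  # [40, 78, 69, 57, 13, 65, 62, 48, 41]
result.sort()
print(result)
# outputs [13, 40, 41, 48, 57, 62, 65, 69, 78]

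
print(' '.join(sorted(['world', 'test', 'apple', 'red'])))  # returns apple red test world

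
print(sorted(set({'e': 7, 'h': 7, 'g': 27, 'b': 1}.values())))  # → [1, 7, 27]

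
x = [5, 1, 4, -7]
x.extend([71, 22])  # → [5, 1, 4, -7, 71, 22]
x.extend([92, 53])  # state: [5, 1, 4, -7, 71, 22, 92, 53]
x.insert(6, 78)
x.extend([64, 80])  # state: [5, 1, 4, -7, 71, 22, 78, 92, 53, 64, 80]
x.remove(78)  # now [5, 1, 4, -7, 71, 22, 92, 53, 64, 80]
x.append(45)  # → [5, 1, 4, -7, 71, 22, 92, 53, 64, 80, 45]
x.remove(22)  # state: [5, 1, 4, -7, 71, 92, 53, 64, 80, 45]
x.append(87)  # [5, 1, 4, -7, 71, 92, 53, 64, 80, 45, 87]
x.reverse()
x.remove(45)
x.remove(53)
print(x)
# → [87, 80, 64, 92, 71, -7, 4, 1, 5]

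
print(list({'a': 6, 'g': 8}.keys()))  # ['a', 'g']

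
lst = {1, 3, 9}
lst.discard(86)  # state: {1, 3, 9}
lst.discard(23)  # {1, 3, 9}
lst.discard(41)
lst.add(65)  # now {1, 3, 9, 65}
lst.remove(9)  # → {1, 3, 65}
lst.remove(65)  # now {1, 3}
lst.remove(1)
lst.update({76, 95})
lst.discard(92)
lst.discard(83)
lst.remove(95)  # {3, 76}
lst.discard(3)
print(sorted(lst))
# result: [76]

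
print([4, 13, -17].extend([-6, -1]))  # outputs None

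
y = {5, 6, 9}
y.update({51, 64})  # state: {5, 6, 9, 51, 64}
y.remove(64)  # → {5, 6, 9, 51}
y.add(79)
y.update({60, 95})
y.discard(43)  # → {5, 6, 9, 51, 60, 79, 95}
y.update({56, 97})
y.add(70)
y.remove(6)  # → {5, 9, 51, 56, 60, 70, 79, 95, 97}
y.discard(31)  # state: {5, 9, 51, 56, 60, 70, 79, 95, 97}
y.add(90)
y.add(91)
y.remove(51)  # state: {5, 9, 56, 60, 70, 79, 90, 91, 95, 97}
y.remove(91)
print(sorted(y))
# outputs [5, 9, 56, 60, 70, 79, 90, 95, 97]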